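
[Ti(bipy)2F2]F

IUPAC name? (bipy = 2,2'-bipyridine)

bis(2,2'-bipyridine)difluorotitanium(III) fluoride

The 1 fluoride counter-ion carries a total charge of -1, so each complex ion is 1+.
Ligand charges: 2×fluoro (-1 each), 2×2,2'-bipyridine (neutral); total -2. So Ti + (-2) = 1+, giving Ti = +3.
Ligands are named alphabetically: bipyridine before fluoro.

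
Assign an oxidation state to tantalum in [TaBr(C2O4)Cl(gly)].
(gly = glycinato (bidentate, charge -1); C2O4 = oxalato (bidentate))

+5

No counter-ion: the bracketed complex is neutral.
Ligand charges: 1×Cl = -1; 1×gly = -1; 1×C2O4 = -2; 1×Br = -1; sum -5.
Ta + (-5) = 0 ⇒ Ta is +5.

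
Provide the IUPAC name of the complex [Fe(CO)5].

There is no counter-ion, so the complex is neutral overall.
Ligand charges: 5×carbonyl (neutral); total 0. So Fe + (0) = 0, giving Fe = 0.

pentacarbonyliron(0)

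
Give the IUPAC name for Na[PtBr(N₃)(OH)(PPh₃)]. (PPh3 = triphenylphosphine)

sodium azidobromohydroxo(triphenylphosphine)platinate(II)

The 1 sodium counter-ion carries a total charge of +1, so each complex ion is 1−.
Ligand charges: 1×hydroxo (-1 each), 1×bromo (-1 each), 1×azido (-1 each), 1×triphenylphosphine (neutral); total -3. So Pt + (-3) = 1−, giving Pt = +2.
The complex ion is anionic, so platinum takes the -ate form platinate(II).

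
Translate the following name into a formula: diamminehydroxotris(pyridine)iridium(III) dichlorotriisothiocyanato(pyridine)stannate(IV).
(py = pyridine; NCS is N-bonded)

[Ir(NH3)2(OH)(py)3][SnCl2(NCS)3(py)]2

Cation [Ir…]: ligand charges -1, Ir(III) ⇒ ion charge 2+.
Anion [Sn…]: ligand charges -5, Sn(IV) ⇒ ion charge 1−.
One 2+ cation requires 2 of the 1− anion.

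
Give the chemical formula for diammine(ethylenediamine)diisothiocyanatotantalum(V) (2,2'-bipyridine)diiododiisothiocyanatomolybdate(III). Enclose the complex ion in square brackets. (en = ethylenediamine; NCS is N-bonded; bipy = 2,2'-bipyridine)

[Ta(en)(NCS)2(NH3)2][Mo(bipy)I2(NCS)2]3

Cation [Ta…]: ligand charges -2, Ta(V) ⇒ ion charge 3+.
Anion [Mo…]: ligand charges -4, Mo(III) ⇒ ion charge 1−.
One 3+ cation requires 3 of the 1− anion.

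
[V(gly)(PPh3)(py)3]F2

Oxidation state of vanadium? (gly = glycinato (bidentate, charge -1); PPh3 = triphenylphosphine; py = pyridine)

2 fluoride outside the brackets (-1 each) → the complex ion is 2+.
Ligand charges: 1×gly = -1; 1×PPh3 neutral; 3×py neutral; sum -1.
V + (-1) = 2+ ⇒ V is +3.

+3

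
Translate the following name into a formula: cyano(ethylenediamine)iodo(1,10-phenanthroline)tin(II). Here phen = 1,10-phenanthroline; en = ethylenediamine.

Ligands: 1 cyano (CN, -1), 1 1,10-phenanthroline (phen, neutral), 1 iodo (I, -1), 1 ethylenediamine (en, neutral). Ligand charge sum = -2.
With Sn in oxidation state +2, the complex ion is [Sn...].

[Sn(CN)(en)I(phen)]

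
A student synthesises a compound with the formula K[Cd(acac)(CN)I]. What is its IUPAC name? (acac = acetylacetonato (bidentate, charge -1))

potassium (acetylacetonato)cyanoiodocadmate(II)

The 1 potassium counter-ion carries a total charge of +1, so each complex ion is 1−.
Ligand charges: 1×iodo (-1 each), 1×cyano (-1 each), 1×acetylacetonato (-1 each); total -3. So Cd + (-3) = 1−, giving Cd = +2.
The complex ion is anionic, so cadmium takes the -ate form cadmate(II).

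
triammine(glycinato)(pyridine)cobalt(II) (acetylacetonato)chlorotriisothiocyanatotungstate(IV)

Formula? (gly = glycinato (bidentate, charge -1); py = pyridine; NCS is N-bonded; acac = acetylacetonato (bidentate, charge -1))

Cation [Co…]: ligand charges -1, Co(II) ⇒ ion charge 1+.
Anion [W…]: ligand charges -5, W(IV) ⇒ ion charge 1−.
One 1+ cation balances one 1− anion.

[Co(gly)(NH3)3(py)][W(acac)Cl(NCS)3]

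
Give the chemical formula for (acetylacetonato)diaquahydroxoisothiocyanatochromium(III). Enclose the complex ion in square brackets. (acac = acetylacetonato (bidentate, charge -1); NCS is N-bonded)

Ligands: 2 aqua (H2O, neutral), 1 acetylacetonato (acac, -1), 1 isothiocyanato (NCS, -1), 1 hydroxo (OH, -1). Ligand charge sum = -3.
With Cr in oxidation state +3, the complex ion is [Cr...].

[Cr(acac)(H2O)2(NCS)(OH)]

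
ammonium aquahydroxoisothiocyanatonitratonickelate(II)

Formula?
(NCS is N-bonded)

NH4[Ni(H2O)(NCS)(NO3)(OH)]

Ligands: 1 hydroxo (OH, -1), 1 nitrato (NO3, -1), 1 isothiocyanato (NCS, -1), 1 aqua (H2O, neutral). Ligand charge sum = -3.
With Ni in oxidation state +2, the complex ion is [Ni...]^1−.
Charge balance with ammonium (+1) requires 1 complex ion per 1 ammonium.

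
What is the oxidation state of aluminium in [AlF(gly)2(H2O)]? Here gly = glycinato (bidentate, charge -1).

No counter-ion: the bracketed complex is neutral.
Ligand charges: 1×H2O neutral; 2×gly = -2; 1×F = -1; sum -3.
Al + (-3) = 0 ⇒ Al is +3.

+3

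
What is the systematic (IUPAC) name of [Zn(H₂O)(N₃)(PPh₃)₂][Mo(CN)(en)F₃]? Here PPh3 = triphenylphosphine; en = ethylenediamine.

aquaazidobis(triphenylphosphine)zinc(II) cyano(ethylenediamine)trifluoromolybdate(III)

Both ions are complex: the cation is named first with the plain metal name, the anion second with the -ate form; each ion's ligands are alphabetised independently.
Zinc is always +2 in its complexes; the cation's ligand charges sum to -1, so the complex cation is 1+.
A 1:1 salt means the anion carries the equal and opposite charge, 1−.
Anion: ligand charges sum to -4; for the ion to be 1−, Mo = +3.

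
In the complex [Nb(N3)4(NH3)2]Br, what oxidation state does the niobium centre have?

1 bromide outside the brackets (-1 each) → the complex ion is 1+.
Ligand charges: 2×NH3 neutral; 4×N3 = -4; sum -4.
Nb + (-4) = 1+ ⇒ Nb is +5.

+5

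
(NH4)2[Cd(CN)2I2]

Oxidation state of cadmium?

2 ammonium outside the brackets (+1 each) → the complex ion is 2−.
Ligand charges: 2×I = -2; 2×CN = -2; sum -4.
Cd + (-4) = 2− ⇒ Cd is +2.

+2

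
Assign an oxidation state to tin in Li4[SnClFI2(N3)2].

+2

4 lithium outside the brackets (+1 each) → the complex ion is 4−.
Ligand charges: 1×Cl = -1; 1×F = -1; 2×N3 = -2; 2×I = -2; sum -6.
Sn + (-6) = 4− ⇒ Sn is +2.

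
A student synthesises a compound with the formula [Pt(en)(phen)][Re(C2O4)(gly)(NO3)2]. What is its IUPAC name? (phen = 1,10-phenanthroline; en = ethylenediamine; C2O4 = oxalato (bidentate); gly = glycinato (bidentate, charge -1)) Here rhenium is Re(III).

(ethylenediamine)(1,10-phenanthroline)platinum(II) (glycinato)dinitratooxalatorhenate(III)

Both ions are complex: the cation is named first with the plain metal name, the anion second with the -ate form; each ion's ligands are alphabetised independently.
Re is given as +3; the anion's ligand charges sum to -5, so the complex anion is 2−.
A 1:1 salt means the cation carries the equal and opposite charge, 2+.
Cation: ligand charges sum to 0; for the ion to be 2+, Pt = +2.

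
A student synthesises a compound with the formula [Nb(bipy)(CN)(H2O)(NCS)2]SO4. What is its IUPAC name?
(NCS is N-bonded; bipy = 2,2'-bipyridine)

The 1 sulfate counter-ion carries a total charge of -2, so each complex ion is 2+.
Ligand charges: 1×cyano (-1 each), 2×isothiocyanato (-1 each), 1×2,2'-bipyridine (neutral), 1×aqua (neutral); total -3. So Nb + (-3) = 2+, giving Nb = +5.
Ligands are named alphabetically: aqua before bipyridine before cyano before isothiocyanato.

aqua(2,2'-bipyridine)cyanodiisothiocyanatoniobium(V) sulfate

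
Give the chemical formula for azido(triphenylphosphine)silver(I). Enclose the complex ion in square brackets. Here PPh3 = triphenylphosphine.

[Ag(N3)(PPh3)]

Ligands: 1 triphenylphosphine (PPh3, neutral), 1 azido (N3, -1). Ligand charge sum = -1.
With Ag in oxidation state +1, the complex ion is [Ag...].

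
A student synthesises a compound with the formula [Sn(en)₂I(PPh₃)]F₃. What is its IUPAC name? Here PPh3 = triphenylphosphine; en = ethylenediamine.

The 3 fluoride counter-ions carry a total charge of -3, so each complex ion is 3+.
Ligand charges: 1×triphenylphosphine (neutral), 1×iodo (-1 each), 2×ethylenediamine (neutral); total -1. So Sn + (-1) = 3+, giving Sn = +4.
Ligands are named alphabetically: ethylenediamine before iodo before triphenylphosphine.

bis(ethylenediamine)iodo(triphenylphosphine)tin(IV) fluoride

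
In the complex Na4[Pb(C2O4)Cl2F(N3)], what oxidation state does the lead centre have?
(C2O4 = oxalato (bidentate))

4 sodium outside the brackets (+1 each) → the complex ion is 4−.
Ligand charges: 2×Cl = -2; 1×F = -1; 1×C2O4 = -2; 1×N3 = -1; sum -6.
Pb + (-6) = 4− ⇒ Pb is +2.

+2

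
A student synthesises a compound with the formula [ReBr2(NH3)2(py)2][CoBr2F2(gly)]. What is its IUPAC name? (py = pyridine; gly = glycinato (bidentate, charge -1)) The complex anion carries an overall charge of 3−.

Both ions are complex: the cation is named first with the plain metal name, the anion second with the -ate form; each ion's ligands are alphabetised independently.
The complex anion is given as 3−; its ligand charges sum to -5, so Co = +2.
A 1:1 salt means the cation carries the equal and opposite charge, 3+.
Cation: ligand charges sum to -2; for the ion to be 3+, Re = +5.

diamminedibromobis(pyridine)rhenium(V) dibromodifluoro(glycinato)cobaltate(II)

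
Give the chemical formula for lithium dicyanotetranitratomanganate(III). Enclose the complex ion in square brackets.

Li3[Mn(CN)2(NO3)4]

Ligands: 4 nitrato (NO3, -1), 2 cyano (CN, -1). Ligand charge sum = -6.
With Mn in oxidation state +3, the complex ion is [Mn...]^3−.
Charge balance with lithium (+1) requires 1 complex ion per 3 lithium.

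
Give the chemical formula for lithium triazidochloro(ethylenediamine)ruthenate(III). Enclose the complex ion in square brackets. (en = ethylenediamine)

Ligands: 1 chloro (Cl, -1), 3 azido (N3, -1), 1 ethylenediamine (en, neutral). Ligand charge sum = -4.
With Ru in oxidation state +3, the complex ion is [Ru...]^1−.
Charge balance with lithium (+1) requires 1 complex ion per 1 lithium.

Li[RuCl(en)(N3)3]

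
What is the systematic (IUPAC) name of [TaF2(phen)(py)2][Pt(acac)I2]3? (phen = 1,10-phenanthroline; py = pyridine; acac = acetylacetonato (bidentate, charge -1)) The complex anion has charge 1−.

The complex anion is given as 1−; its ligand charges sum to -3, so Pt = +2.
With 3 anions per cation, the cation must be 3×1 = 3+.
Cation: ligand charges sum to -2; for the ion to be 3+, Ta = +5.

difluoro(1,10-phenanthroline)bis(pyridine)tantalum(V) (acetylacetonato)diiodoplatinate(II)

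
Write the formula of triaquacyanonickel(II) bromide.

[Ni(CN)(H2O)3]Br

Ligands: 3 aqua (H2O, neutral), 1 cyano (CN, -1). Ligand charge sum = -1.
Charge balance with bromide (-1) requires 1 complex ion per 1 bromide.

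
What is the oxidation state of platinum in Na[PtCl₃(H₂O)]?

+2

1 sodium outside the brackets (+1 each) → the complex ion is 1−.
Ligand charges: 1×H2O neutral; 3×Cl = -3; sum -3.
Pt + (-3) = 1− ⇒ Pt is +2.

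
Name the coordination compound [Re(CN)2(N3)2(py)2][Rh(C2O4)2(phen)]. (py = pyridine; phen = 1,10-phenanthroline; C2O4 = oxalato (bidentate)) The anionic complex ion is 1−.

The complex anion is given as 1−; its ligand charges sum to -4, so Rh = +3.
A 1:1 salt means the cation carries the equal and opposite charge, 1+.
Cation: ligand charges sum to -4; for the ion to be 1+, Re = +5.

diazidodicyanobis(pyridine)rhenium(V) dioxalato(1,10-phenanthroline)rhodate(III)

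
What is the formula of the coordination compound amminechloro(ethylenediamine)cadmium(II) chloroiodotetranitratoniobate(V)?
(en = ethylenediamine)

Cation [Cd…]: ligand charges -1, Cd(II) ⇒ ion charge 1+.
Anion [Nb…]: ligand charges -6, Nb(V) ⇒ ion charge 1−.
One 1+ cation balances one 1− anion.

[CdCl(en)(NH3)][NbClI(NO3)4]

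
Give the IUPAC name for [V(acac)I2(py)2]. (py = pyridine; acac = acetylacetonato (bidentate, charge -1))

(acetylacetonato)diiodobis(pyridine)vanadium(III)

There is no counter-ion, so the complex is neutral overall.
Ligand charges: 2×pyridine (neutral), 1×acetylacetonato (-1 each), 2×iodo (-1 each); total -3. So V + (-3) = 0, giving V = +3.
Ligands are named alphabetically: acetylacetonato before iodo before pyridine.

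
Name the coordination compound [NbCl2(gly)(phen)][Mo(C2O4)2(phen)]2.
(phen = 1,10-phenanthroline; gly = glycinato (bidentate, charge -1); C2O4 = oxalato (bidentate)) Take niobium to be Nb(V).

dichloro(glycinato)(1,10-phenanthroline)niobium(V) dioxalato(1,10-phenanthroline)molybdate(III)

Both ions are complex: the cation is named first with the plain metal name, the anion second with the -ate form; each ion's ligands are alphabetised independently.
Nb is given as +5; the cation's ligand charges sum to -3, so the complex cation is 2+.
With 2 anions per cation, each anion must be 2/2 = 1−.
Anion: ligand charges sum to -4; for the ion to be 1−, Mo = +3.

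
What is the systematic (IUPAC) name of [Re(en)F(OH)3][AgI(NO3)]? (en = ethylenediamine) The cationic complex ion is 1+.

(ethylenediamine)fluorotrihydroxorhenium(V) iodonitratoargentate(I)

Both ions are complex: the cation is named first with the plain metal name, the anion second with the -ate form; each ion's ligands are alphabetised independently.
The complex cation is given as 1+; its ligand charges sum to -4, so Re = +5.
A 1:1 salt means the anion carries the equal and opposite charge, 1−.
Anion: ligand charges sum to -2; for the ion to be 1−, Ag = +1.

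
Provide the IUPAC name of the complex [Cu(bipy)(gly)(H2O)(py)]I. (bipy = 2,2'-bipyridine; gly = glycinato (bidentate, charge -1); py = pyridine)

The 1 iodide counter-ion carries a total charge of -1, so each complex ion is 1+.
Ligand charges: 1×2,2'-bipyridine (neutral), 1×glycinato (-1 each), 1×aqua (neutral), 1×pyridine (neutral); total -1. So Cu + (-1) = 1+, giving Cu = +2.
Ligands are named alphabetically: aqua before bipyridine before glycinato before pyridine.

aqua(2,2'-bipyridine)(glycinato)(pyridine)copper(II) iodide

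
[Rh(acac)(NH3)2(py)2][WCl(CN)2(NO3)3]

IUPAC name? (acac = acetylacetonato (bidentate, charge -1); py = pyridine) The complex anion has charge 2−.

The complex anion is given as 2−; its ligand charges sum to -6, so W = +4.
A 1:1 salt means the cation carries the equal and opposite charge, 2+.
Cation: ligand charges sum to -1; for the ion to be 2+, Rh = +3.

(acetylacetonato)diamminebis(pyridine)rhodium(III) chlorodicyanotrinitratotungstate(IV)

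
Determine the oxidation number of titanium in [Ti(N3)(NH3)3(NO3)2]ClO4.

+4

1 perchlorate outside the brackets (-1 each) → the complex ion is 1+.
Ligand charges: 2×NO3 = -2; 1×N3 = -1; 3×NH3 neutral; sum -3.
Ti + (-3) = 1+ ⇒ Ti is +4.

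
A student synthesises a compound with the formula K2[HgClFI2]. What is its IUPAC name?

The 2 potassium counter-ions carry a total charge of +2, so each complex ion is 2−.
Ligand charges: 1×fluoro (-1 each), 2×iodo (-1 each), 1×chloro (-1 each); total -4. So Hg + (-4) = 2−, giving Hg = +2.
The complex ion is anionic, so mercury takes the -ate form mercurate(II).

potassium chlorofluorodiiodomercurate(II)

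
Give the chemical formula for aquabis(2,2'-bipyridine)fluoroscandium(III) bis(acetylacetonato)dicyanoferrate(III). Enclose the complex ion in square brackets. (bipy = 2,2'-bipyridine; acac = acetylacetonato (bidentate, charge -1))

[Sc(bipy)2F(H2O)][Fe(acac)2(CN)2]2

Cation [Sc…]: ligand charges -1, Sc(III) ⇒ ion charge 2+.
Anion [Fe…]: ligand charges -4, Fe(III) ⇒ ion charge 1−.
One 2+ cation requires 2 of the 1− anion.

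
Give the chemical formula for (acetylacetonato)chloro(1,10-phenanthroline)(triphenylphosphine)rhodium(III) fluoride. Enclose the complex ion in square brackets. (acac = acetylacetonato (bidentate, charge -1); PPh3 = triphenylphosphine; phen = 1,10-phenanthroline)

[Rh(acac)Cl(phen)(PPh3)]F

Ligands: 1 acetylacetonato (acac, -1), 1 triphenylphosphine (PPh3, neutral), 1 1,10-phenanthroline (phen, neutral), 1 chloro (Cl, -1). Ligand charge sum = -2.
Charge balance with fluoride (-1) requires 1 complex ion per 1 fluoride.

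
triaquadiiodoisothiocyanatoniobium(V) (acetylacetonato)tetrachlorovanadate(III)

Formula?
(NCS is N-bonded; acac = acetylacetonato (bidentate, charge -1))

[Nb(H2O)3I2(NCS)][V(acac)Cl4]

Cation [Nb…]: ligand charges -3, Nb(V) ⇒ ion charge 2+.
Anion [V…]: ligand charges -5, V(III) ⇒ ion charge 2−.
One 2+ cation balances one 2− anion.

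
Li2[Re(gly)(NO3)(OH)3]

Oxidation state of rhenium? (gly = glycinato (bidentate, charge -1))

+3

2 lithium outside the brackets (+1 each) → the complex ion is 2−.
Ligand charges: 3×OH = -3; 1×gly = -1; 1×NO3 = -1; sum -5.
Re + (-5) = 2− ⇒ Re is +3.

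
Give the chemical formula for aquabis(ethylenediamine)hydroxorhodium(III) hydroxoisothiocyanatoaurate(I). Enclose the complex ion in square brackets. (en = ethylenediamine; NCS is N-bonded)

Cation [Rh…]: ligand charges -1, Rh(III) ⇒ ion charge 2+.
Anion [Au…]: ligand charges -2, Au(I) ⇒ ion charge 1−.

[Rh(en)2(H2O)(OH)][Au(NCS)(OH)]2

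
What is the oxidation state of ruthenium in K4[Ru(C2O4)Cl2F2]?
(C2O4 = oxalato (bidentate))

4 potassium outside the brackets (+1 each) → the complex ion is 4−.
Ligand charges: 1×C2O4 = -2; 2×Cl = -2; 2×F = -2; sum -6.
Ru + (-6) = 4− ⇒ Ru is +2.

+2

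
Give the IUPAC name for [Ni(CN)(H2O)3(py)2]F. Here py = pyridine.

triaquacyanobis(pyridine)nickel(II) fluoride

The 1 fluoride counter-ion carries a total charge of -1, so each complex ion is 1+.
Ligand charges: 2×pyridine (neutral), 1×cyano (-1 each), 3×aqua (neutral); total -1. So Ni + (-1) = 1+, giving Ni = +2.
Ligands are named alphabetically: aqua before cyano before pyridine.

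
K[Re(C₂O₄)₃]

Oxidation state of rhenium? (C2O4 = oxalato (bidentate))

+5

1 potassium outside the brackets (+1 each) → the complex ion is 1−.
Ligand charges: 3×C2O4 = -6; sum -6.
Re + (-6) = 1− ⇒ Re is +5.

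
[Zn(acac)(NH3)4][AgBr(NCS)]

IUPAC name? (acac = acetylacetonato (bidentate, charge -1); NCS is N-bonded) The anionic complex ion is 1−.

Both ions are complex: the cation is named first with the plain metal name, the anion second with the -ate form; each ion's ligands are alphabetised independently.
The complex anion is given as 1−; its ligand charges sum to -2, so Ag = +1.
A 1:1 salt means the cation carries the equal and opposite charge, 1+.
Cation: ligand charges sum to -1; for the ion to be 1+, Zn = +2.

(acetylacetonato)tetraamminezinc(II) bromoisothiocyanatoargentate(I)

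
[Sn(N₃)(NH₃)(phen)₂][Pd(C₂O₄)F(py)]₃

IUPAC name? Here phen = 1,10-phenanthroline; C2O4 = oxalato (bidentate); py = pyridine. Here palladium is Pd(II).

Both ions are complex: the cation is named first with the plain metal name, the anion second with the -ate form; each ion's ligands are alphabetised independently.
Pd is given as +2; the anion's ligand charges sum to -3, so the complex anion is 1−.
With 3 anions per cation, the cation must be 3×1 = 3+.
Cation: ligand charges sum to -1; for the ion to be 3+, Sn = +4.

ammineazidobis(1,10-phenanthroline)tin(IV) fluorooxalato(pyridine)palladate(II)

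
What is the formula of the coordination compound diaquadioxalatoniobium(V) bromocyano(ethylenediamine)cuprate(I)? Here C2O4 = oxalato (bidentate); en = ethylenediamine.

[Nb(C2O4)2(H2O)2][CuBr(CN)(en)]

Cation [Nb…]: ligand charges -4, Nb(V) ⇒ ion charge 1+.
Anion [Cu…]: ligand charges -2, Cu(I) ⇒ ion charge 1−.
One 1+ cation balances one 1− anion.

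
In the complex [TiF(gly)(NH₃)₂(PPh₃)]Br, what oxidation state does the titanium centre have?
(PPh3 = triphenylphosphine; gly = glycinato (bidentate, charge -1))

1 bromide outside the brackets (-1 each) → the complex ion is 1+.
Ligand charges: 2×NH3 neutral; 1×PPh3 neutral; 1×F = -1; 1×gly = -1; sum -2.
Ti + (-2) = 1+ ⇒ Ti is +3.

+3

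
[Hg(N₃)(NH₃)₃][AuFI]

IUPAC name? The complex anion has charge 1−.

triammineazidomercury(II) fluoroiodoaurate(I)

Both ions are complex: the cation is named first with the plain metal name, the anion second with the -ate form; each ion's ligands are alphabetised independently.
The complex anion is given as 1−; its ligand charges sum to -2, so Au = +1.
A 1:1 salt means the cation carries the equal and opposite charge, 1+.
Cation: ligand charges sum to -1; for the ion to be 1+, Hg = +2.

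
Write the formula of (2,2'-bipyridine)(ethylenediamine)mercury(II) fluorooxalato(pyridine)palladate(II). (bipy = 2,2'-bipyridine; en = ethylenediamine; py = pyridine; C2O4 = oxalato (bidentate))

Cation [Hg…]: ligand charges 0, Hg(II) ⇒ ion charge 2+.
Anion [Pd…]: ligand charges -3, Pd(II) ⇒ ion charge 1−.
One 2+ cation requires 2 of the 1− anion.

[Hg(bipy)(en)][Pd(C2O4)F(py)]2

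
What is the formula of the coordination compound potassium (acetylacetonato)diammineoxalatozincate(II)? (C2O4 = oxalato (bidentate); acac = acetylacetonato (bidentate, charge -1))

Ligands: 2 ammine (NH3, neutral), 1 oxalato (C2O4, -2), 1 acetylacetonato (acac, -1). Ligand charge sum = -3.
Charge balance with potassium (+1) requires 1 complex ion per 1 potassium.

K[Zn(acac)(C2O4)(NH3)2]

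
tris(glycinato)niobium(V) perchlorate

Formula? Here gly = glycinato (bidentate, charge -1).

Ligands: 3 glycinato (gly, -1). Ligand charge sum = -3.
With Nb in oxidation state +5, the complex ion is [Nb...]^2+.
Charge balance with perchlorate (-1) requires 1 complex ion per 2 perchlorate.

[Nb(gly)3](ClO4)2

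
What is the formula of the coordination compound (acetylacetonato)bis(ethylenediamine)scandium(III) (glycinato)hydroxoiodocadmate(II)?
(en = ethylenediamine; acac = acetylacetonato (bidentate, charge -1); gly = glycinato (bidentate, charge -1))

[Sc(acac)(en)2][Cd(gly)I(OH)]2

Cation [Sc…]: ligand charges -1, Sc(III) ⇒ ion charge 2+.
Anion [Cd…]: ligand charges -3, Cd(II) ⇒ ion charge 1−.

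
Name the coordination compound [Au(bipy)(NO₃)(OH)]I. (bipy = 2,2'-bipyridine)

(2,2'-bipyridine)hydroxonitratogold(III) iodide

The 1 iodide counter-ion carries a total charge of -1, so each complex ion is 1+.
Ligand charges: 1×2,2'-bipyridine (neutral), 1×nitrato (-1 each), 1×hydroxo (-1 each); total -2. So Au + (-2) = 1+, giving Au = +3.
Ligands are named alphabetically: bipyridine before hydroxo before nitrato.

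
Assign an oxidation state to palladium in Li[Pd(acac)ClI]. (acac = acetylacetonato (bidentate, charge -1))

1 lithium outside the brackets (+1 each) → the complex ion is 1−.
Ligand charges: 1×I = -1; 1×Cl = -1; 1×acac = -1; sum -3.
Pd + (-3) = 1− ⇒ Pd is +2.

+2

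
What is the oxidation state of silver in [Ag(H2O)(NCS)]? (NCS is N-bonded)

No counter-ion: the bracketed complex is neutral.
Ligand charges: 1×NCS = -1; 1×H2O neutral; sum -1.
Ag + (-1) = 0 ⇒ Ag is +1.

+1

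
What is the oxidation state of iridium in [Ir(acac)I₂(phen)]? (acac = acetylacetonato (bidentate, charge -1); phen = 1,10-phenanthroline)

+3

No counter-ion: the bracketed complex is neutral.
Ligand charges: 1×acac = -1; 1×phen neutral; 2×I = -2; sum -3.
Ir + (-3) = 0 ⇒ Ir is +3.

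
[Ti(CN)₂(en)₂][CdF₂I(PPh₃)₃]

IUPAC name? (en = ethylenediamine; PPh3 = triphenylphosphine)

dicyanobis(ethylenediamine)titanium(III) difluoroiodotris(triphenylphosphine)cadmate(II)

Cadmium is always +2 in its complexes; the anion's ligand charges sum to -3, so the complex anion is 1−.
A 1:1 salt means the cation carries the equal and opposite charge, 1+.
Cation: ligand charges sum to -2; for the ion to be 1+, Ti = +3.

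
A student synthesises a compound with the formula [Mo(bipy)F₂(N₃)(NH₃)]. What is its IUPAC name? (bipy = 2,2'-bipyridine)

ammineazido(2,2'-bipyridine)difluoromolybdenum(III)

There is no counter-ion, so the complex is neutral overall.
Ligand charges: 1×2,2'-bipyridine (neutral), 1×azido (-1 each), 2×fluoro (-1 each), 1×ammine (neutral); total -3. So Mo + (-3) = 0, giving Mo = +3.
Ligands are named alphabetically: ammine before azido before bipyridine before fluoro.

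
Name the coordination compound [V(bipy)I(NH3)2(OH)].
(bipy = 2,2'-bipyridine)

diammine(2,2'-bipyridine)hydroxoiodovanadium(II)

There is no counter-ion, so the complex is neutral overall.
Ligand charges: 1×iodo (-1 each), 1×hydroxo (-1 each), 1×2,2'-bipyridine (neutral), 2×ammine (neutral); total -2. So V + (-2) = 0, giving V = +2.
Ligands are named alphabetically: ammine before bipyridine before hydroxo before iodo.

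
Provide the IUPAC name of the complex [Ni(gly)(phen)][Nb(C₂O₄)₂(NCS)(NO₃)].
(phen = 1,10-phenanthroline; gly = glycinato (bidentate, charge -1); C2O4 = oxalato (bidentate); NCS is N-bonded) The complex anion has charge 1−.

Both ions are complex: the cation is named first with the plain metal name, the anion second with the -ate form; each ion's ligands are alphabetised independently.
The complex anion is given as 1−; its ligand charges sum to -6, so Nb = +5.
A 1:1 salt means the cation carries the equal and opposite charge, 1+.
Cation: ligand charges sum to -1; for the ion to be 1+, Ni = +2.

(glycinato)(1,10-phenanthroline)nickel(II) isothiocyanatonitratodioxalatoniobate(V)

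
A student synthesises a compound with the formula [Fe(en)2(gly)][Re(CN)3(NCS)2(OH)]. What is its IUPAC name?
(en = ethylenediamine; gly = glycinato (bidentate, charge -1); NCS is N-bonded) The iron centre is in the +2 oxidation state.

Both ions are complex: the cation is named first with the plain metal name, the anion second with the -ate form; each ion's ligands are alphabetised independently.
Fe is given as +2; the cation's ligand charges sum to -1, so the complex cation is 1+.
A 1:1 salt means the anion carries the equal and opposite charge, 1−.
Anion: ligand charges sum to -6; for the ion to be 1−, Re = +5.

bis(ethylenediamine)(glycinato)iron(II) tricyanohydroxodiisothiocyanatorhenate(V)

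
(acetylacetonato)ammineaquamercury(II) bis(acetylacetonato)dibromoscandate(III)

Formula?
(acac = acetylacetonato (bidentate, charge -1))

[Hg(acac)(H2O)(NH3)][Sc(acac)2Br2]

Cation [Hg…]: ligand charges -1, Hg(II) ⇒ ion charge 1+.
Anion [Sc…]: ligand charges -4, Sc(III) ⇒ ion charge 1−.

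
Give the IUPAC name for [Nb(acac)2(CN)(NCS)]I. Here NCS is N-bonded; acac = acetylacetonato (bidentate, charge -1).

The 1 iodide counter-ion carries a total charge of -1, so each complex ion is 1+.
Ligand charges: 1×isothiocyanato (-1 each), 2×acetylacetonato (-1 each), 1×cyano (-1 each); total -4. So Nb + (-4) = 1+, giving Nb = +5.
Ligands are named alphabetically: acetylacetonato before cyano before isothiocyanato.

bis(acetylacetonato)cyanoisothiocyanatoniobium(V) iodide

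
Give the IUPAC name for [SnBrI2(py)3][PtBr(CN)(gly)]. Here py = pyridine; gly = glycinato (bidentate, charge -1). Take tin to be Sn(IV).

bromodiiodotris(pyridine)tin(IV) bromocyano(glycinato)platinate(II)

Both ions are complex: the cation is named first with the plain metal name, the anion second with the -ate form; each ion's ligands are alphabetised independently.
Sn is given as +4; the cation's ligand charges sum to -3, so the complex cation is 1+.
A 1:1 salt means the anion carries the equal and opposite charge, 1−.
Anion: ligand charges sum to -3; for the ion to be 1−, Pt = +2.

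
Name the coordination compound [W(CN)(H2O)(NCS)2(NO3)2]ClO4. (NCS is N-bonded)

The 1 perchlorate counter-ion carries a total charge of -1, so each complex ion is 1+.
Ligand charges: 2×nitrato (-1 each), 1×aqua (neutral), 2×isothiocyanato (-1 each), 1×cyano (-1 each); total -5. So W + (-5) = 1+, giving W = +6.
Ligands are named alphabetically: aqua before cyano before isothiocyanato before nitrato.

aquacyanodiisothiocyanatodinitratotungsten(VI) perchlorate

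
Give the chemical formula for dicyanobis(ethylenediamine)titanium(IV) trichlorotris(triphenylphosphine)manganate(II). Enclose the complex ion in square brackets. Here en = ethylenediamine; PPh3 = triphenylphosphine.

Cation [Ti…]: ligand charges -2, Ti(IV) ⇒ ion charge 2+.
Anion [Mn…]: ligand charges -3, Mn(II) ⇒ ion charge 1−.

[Ti(CN)2(en)2][MnCl3(PPh3)3]2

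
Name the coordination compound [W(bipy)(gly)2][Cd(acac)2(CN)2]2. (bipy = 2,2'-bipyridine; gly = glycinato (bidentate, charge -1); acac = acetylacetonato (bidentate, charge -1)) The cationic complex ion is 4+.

(2,2'-bipyridine)bis(glycinato)tungsten(VI) bis(acetylacetonato)dicyanocadmate(II)

Both ions are complex: the cation is named first with the plain metal name, the anion second with the -ate form; each ion's ligands are alphabetised independently.
The complex cation is given as 4+; its ligand charges sum to -2, so W = +6.
With 2 anions per cation, each anion must be 4/2 = 2−.
Anion: ligand charges sum to -4; for the ion to be 2−, Cd = +2.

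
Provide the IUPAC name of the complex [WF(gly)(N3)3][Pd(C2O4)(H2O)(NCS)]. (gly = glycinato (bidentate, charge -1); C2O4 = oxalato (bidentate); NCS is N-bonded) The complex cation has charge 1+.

The complex cation is given as 1+; its ligand charges sum to -5, so W = +6.
A 1:1 salt means the anion carries the equal and opposite charge, 1−.
Anion: ligand charges sum to -3; for the ion to be 1−, Pd = +2.

triazidofluoro(glycinato)tungsten(VI) aquaisothiocyanatooxalatopalladate(II)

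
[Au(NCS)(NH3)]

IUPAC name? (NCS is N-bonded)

ammineisothiocyanatogold(I)

There is no counter-ion, so the complex is neutral overall.
Ligand charges: 1×isothiocyanato (-1 each), 1×ammine (neutral); total -1. So Au + (-1) = 0, giving Au = +1.
Ligands are named alphabetically: ammine before isothiocyanato.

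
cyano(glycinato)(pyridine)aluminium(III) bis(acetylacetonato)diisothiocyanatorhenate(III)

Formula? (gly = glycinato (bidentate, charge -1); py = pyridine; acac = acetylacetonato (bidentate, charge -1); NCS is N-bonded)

Cation [Al…]: ligand charges -2, Al(III) ⇒ ion charge 1+.
Anion [Re…]: ligand charges -4, Re(III) ⇒ ion charge 1−.
One 1+ cation balances one 1− anion.

[Al(CN)(gly)(py)][Re(acac)2(NCS)2]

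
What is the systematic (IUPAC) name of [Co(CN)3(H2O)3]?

triaquatricyanocobalt(III)

There is no counter-ion, so the complex is neutral overall.
Ligand charges: 3×cyano (-1 each), 3×aqua (neutral); total -3. So Co + (-3) = 0, giving Co = +3.
Ligands are named alphabetically: aqua before cyano.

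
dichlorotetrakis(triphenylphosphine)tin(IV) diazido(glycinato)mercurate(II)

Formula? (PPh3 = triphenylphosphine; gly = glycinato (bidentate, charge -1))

[SnCl2(PPh3)4][Hg(gly)(N3)2]2

Cation [Sn…]: ligand charges -2, Sn(IV) ⇒ ion charge 2+.
Anion [Hg…]: ligand charges -3, Hg(II) ⇒ ion charge 1−.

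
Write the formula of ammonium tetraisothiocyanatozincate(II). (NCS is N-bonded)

Ligands: 4 isothiocyanato (NCS, -1). Ligand charge sum = -4.
With Zn in oxidation state +2, the complex ion is [Zn...]^2−.
Charge balance with ammonium (+1) requires 1 complex ion per 2 ammonium.

(NH4)2[Zn(NCS)4]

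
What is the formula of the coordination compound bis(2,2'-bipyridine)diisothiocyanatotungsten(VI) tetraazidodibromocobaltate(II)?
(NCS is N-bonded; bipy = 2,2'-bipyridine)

Cation [W…]: ligand charges -2, W(VI) ⇒ ion charge 4+.
Anion [Co…]: ligand charges -6, Co(II) ⇒ ion charge 4−.
One 4+ cation balances one 4− anion.

[W(bipy)2(NCS)2][CoBr2(N3)4]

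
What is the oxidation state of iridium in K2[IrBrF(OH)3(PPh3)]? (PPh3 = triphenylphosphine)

+3

2 potassium outside the brackets (+1 each) → the complex ion is 2−.
Ligand charges: 1×Br = -1; 1×F = -1; 3×OH = -3; 1×PPh3 neutral; sum -5.
Ir + (-5) = 2− ⇒ Ir is +3.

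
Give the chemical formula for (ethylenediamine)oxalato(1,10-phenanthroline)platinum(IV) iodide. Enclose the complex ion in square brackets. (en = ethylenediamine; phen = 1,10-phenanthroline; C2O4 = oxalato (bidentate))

[Pt(C2O4)(en)(phen)]I2

Ligands: 1 ethylenediamine (en, neutral), 1 1,10-phenanthroline (phen, neutral), 1 oxalato (C2O4, -2). Ligand charge sum = -2.
With Pt in oxidation state +4, the complex ion is [Pt...]^2+.
Charge balance with iodide (-1) requires 1 complex ion per 2 iodide.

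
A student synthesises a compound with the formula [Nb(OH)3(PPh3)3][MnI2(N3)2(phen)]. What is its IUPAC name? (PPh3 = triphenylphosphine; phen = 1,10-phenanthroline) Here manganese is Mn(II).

trihydroxotris(triphenylphosphine)niobium(V) diazidodiiodo(1,10-phenanthroline)manganate(II)

Mn is given as +2; the anion's ligand charges sum to -4, so the complex anion is 2−.
A 1:1 salt means the cation carries the equal and opposite charge, 2+.
Cation: ligand charges sum to -3; for the ion to be 2+, Nb = +5.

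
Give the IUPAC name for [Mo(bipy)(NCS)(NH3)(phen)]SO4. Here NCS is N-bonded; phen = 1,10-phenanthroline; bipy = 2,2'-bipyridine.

The 1 sulfate counter-ion carries a total charge of -2, so each complex ion is 2+.
Ligand charges: 1×isothiocyanato (-1 each), 1×1,10-phenanthroline (neutral), 1×ammine (neutral), 1×2,2'-bipyridine (neutral); total -1. So Mo + (-1) = 2+, giving Mo = +3.
Ligands are named alphabetically: ammine before bipyridine before isothiocyanato before phenanthroline.

ammine(2,2'-bipyridine)isothiocyanato(1,10-phenanthroline)molybdenum(III) sulfate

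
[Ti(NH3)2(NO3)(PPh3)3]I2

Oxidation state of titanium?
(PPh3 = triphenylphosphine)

2 iodide outside the brackets (-1 each) → the complex ion is 2+.
Ligand charges: 1×NO3 = -1; 2×NH3 neutral; 3×PPh3 neutral; sum -1.
Ti + (-1) = 2+ ⇒ Ti is +3.

+3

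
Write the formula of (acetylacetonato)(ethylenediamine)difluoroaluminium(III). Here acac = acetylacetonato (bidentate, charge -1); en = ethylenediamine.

[Al(acac)(en)F2]

Ligands: 1 acetylacetonato (acac, -1), 2 fluoro (F, -1), 1 ethylenediamine (en, neutral). Ligand charge sum = -3.
With Al in oxidation state +3, the complex ion is [Al...].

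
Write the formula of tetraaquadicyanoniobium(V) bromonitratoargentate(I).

Cation [Nb…]: ligand charges -2, Nb(V) ⇒ ion charge 3+.
Anion [Ag…]: ligand charges -2, Ag(I) ⇒ ion charge 1−.
One 3+ cation requires 3 of the 1− anion.

[Nb(CN)2(H2O)4][AgBr(NO3)]3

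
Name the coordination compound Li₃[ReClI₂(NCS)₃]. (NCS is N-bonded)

The 3 lithium counter-ions carry a total charge of +3, so each complex ion is 3−.
Ligand charges: 2×iodo (-1 each), 1×chloro (-1 each), 3×isothiocyanato (-1 each); total -6. So Re + (-6) = 3−, giving Re = +3.
The complex ion is anionic, so rhenium takes the -ate form rhenate(III).

lithium chlorodiiodotriisothiocyanatorhenate(III)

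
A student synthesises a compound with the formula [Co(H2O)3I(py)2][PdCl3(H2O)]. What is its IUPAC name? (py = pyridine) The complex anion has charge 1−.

The complex anion is given as 1−; its ligand charges sum to -3, so Pd = +2.
A 1:1 salt means the cation carries the equal and opposite charge, 1+.
Cation: ligand charges sum to -1; for the ion to be 1+, Co = +2.

triaquaiodobis(pyridine)cobalt(II) aquatrichloropalladate(II)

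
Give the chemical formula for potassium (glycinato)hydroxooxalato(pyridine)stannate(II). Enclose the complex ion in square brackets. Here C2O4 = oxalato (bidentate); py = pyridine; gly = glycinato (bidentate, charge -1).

K2[Sn(C2O4)(gly)(OH)(py)]

Ligands: 1 oxalato (C2O4, -2), 1 hydroxo (OH, -1), 1 pyridine (py, neutral), 1 glycinato (gly, -1). Ligand charge sum = -4.
With Sn in oxidation state +2, the complex ion is [Sn...]^2−.
Charge balance with potassium (+1) requires 1 complex ion per 2 potassium.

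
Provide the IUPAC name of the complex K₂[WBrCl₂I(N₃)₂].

The 2 potassium counter-ions carry a total charge of +2, so each complex ion is 2−.
Ligand charges: 1×bromo (-1 each), 2×chloro (-1 each), 1×iodo (-1 each), 2×azido (-1 each); total -6. So W + (-6) = 2−, giving W = +4.
Ligands are named alphabetically: azido before bromo before chloro before iodo.
The complex ion is anionic, so tungsten takes the -ate form tungstate(IV).

potassium diazidobromodichloroiodotungstate(IV)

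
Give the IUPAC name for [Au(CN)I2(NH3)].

There is no counter-ion, so the complex is neutral overall.
Ligand charges: 2×iodo (-1 each), 1×ammine (neutral), 1×cyano (-1 each); total -3. So Au + (-3) = 0, giving Au = +3.
Ligands are named alphabetically: ammine before cyano before iodo.

amminecyanodiiodogold(III)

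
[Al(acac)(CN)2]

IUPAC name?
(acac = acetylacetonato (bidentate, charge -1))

(acetylacetonato)dicyanoaluminium(III)

There is no counter-ion, so the complex is neutral overall.
Ligand charges: 1×acetylacetonato (-1 each), 2×cyano (-1 each); total -3. So Al + (-3) = 0, giving Al = +3.
Ligands are named alphabetically: acetylacetonato before cyano.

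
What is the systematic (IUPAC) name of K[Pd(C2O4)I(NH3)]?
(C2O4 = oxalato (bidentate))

potassium ammineiodooxalatopalladate(II)

The 1 potassium counter-ion carries a total charge of +1, so each complex ion is 1−.
Ligand charges: 1×ammine (neutral), 1×iodo (-1 each), 1×oxalato (-2 each); total -3. So Pd + (-3) = 1−, giving Pd = +2.
The complex ion is anionic, so palladium takes the -ate form palladate(II).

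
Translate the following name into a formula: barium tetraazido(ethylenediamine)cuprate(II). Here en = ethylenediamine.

Ligands: 1 ethylenediamine (en, neutral), 4 azido (N3, -1). Ligand charge sum = -4.
Charge balance with barium (+2) requires 1 complex ion per 1 barium.

Ba[Cu(en)(N3)4]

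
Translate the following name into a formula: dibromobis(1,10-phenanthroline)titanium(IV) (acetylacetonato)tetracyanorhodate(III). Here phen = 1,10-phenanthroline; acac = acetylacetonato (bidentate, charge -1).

Cation [Ti…]: ligand charges -2, Ti(IV) ⇒ ion charge 2+.
Anion [Rh…]: ligand charges -5, Rh(III) ⇒ ion charge 2−.
One 2+ cation balances one 2− anion.

[TiBr2(phen)2][Rh(acac)(CN)4]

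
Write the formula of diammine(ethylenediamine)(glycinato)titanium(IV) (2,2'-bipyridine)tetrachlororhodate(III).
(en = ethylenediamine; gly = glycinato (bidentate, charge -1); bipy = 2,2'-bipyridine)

Cation [Ti…]: ligand charges -1, Ti(IV) ⇒ ion charge 3+.
Anion [Rh…]: ligand charges -4, Rh(III) ⇒ ion charge 1−.
One 3+ cation requires 3 of the 1− anion.

[Ti(en)(gly)(NH3)2][Rh(bipy)Cl4]3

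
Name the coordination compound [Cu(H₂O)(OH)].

There is no counter-ion, so the complex is neutral overall.
Ligand charges: 1×hydroxo (-1 each), 1×aqua (neutral); total -1. So Cu + (-1) = 0, giving Cu = +1.
Ligands are named alphabetically: aqua before hydroxo.

aquahydroxocopper(I)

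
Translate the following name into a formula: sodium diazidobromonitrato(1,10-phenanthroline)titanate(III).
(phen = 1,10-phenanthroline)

Ligands: 2 azido (N3, -1), 1 1,10-phenanthroline (phen, neutral), 1 nitrato (NO3, -1), 1 bromo (Br, -1). Ligand charge sum = -4.
With Ti in oxidation state +3, the complex ion is [Ti...]^1−.
Charge balance with sodium (+1) requires 1 complex ion per 1 sodium.

Na[TiBr(N3)2(NO3)(phen)]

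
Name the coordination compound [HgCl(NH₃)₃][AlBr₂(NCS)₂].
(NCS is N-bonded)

triamminechloromercury(II) dibromodiisothiocyanatoaluminate(III)

Aluminium is always +3 in its complexes; the anion's ligand charges sum to -4, so the complex anion is 1−.
A 1:1 salt means the cation carries the equal and opposite charge, 1+.
Cation: ligand charges sum to -1; for the ion to be 1+, Hg = +2.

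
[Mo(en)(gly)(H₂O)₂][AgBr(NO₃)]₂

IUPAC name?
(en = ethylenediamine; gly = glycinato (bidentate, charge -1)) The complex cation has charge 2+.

diaqua(ethylenediamine)(glycinato)molybdenum(III) bromonitratoargentate(I)

The complex cation is given as 2+; its ligand charges sum to -1, so Mo = +3.
With 2 anions per cation, each anion must be 2/2 = 1−.
Anion: ligand charges sum to -2; for the ion to be 1−, Ag = +1.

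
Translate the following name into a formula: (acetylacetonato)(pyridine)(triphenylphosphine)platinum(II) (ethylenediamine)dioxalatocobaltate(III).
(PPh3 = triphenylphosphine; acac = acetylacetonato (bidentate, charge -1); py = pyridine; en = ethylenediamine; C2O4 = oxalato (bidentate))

[Pt(acac)(PPh3)(py)][Co(C2O4)2(en)]

Cation [Pt…]: ligand charges -1, Pt(II) ⇒ ion charge 1+.
Anion [Co…]: ligand charges -4, Co(III) ⇒ ion charge 1−.
One 1+ cation balances one 1− anion.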